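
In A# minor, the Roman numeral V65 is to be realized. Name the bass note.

V in A# minor has root E#; the chord is E#-G##-B#-D#.
The figure 65 means first inversion — the third is in the bass.

G##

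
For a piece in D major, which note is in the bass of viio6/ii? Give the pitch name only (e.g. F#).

F#

The applied chord viio6/ii is rooted on D#: D#-F#-A.
The figure 6 means first inversion — the third is in the bass.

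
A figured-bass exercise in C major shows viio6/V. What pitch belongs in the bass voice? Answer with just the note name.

The applied chord viio6/V is rooted on F#: F#-A-C.
The figure 6 means first inversion — the third is in the bass.

A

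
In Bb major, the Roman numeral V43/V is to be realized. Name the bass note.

The applied chord V43/V is rooted on C: C-E-G-Bb.
The figure 43 means second inversion — the fifth is in the bass.

G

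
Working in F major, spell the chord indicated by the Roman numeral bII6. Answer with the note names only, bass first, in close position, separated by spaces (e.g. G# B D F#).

bII6 is the Neapolitan sixth — a major triad on the lowered second degree, here in its customary first inversion. In F major that root is Gb.
So the chord is Gb-Bb-Db, a major triad.
With the 6 figure the chord is in first inversion; from the bass Bb upward in close position it reads Bb-Db-Gb.

Bb Db Gb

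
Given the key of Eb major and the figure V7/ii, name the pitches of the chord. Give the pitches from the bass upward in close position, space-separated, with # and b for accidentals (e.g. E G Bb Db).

The slash means an applied dominant: we want the dominant of ii. In Eb major, ii is F minor, and its dominant is built on C.
Building a dominant seventh chord on C gives C-E-G-Bb.

C E G Bb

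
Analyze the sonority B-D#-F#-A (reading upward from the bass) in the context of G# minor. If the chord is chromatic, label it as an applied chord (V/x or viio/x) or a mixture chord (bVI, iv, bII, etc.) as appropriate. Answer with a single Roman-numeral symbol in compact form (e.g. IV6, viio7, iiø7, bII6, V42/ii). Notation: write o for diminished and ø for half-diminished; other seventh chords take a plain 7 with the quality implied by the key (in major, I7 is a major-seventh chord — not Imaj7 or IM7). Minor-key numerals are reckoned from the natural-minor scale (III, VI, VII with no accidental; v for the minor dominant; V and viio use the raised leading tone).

Stacked in thirds the chord is B-D#-F#-A: a dominant seventh chord on B.
B is not a diatonic chord root with this quality in G# minor, but it lies a perfect fifth above E (VI), so the chord functions as an applied dominant of VI.

V7/VI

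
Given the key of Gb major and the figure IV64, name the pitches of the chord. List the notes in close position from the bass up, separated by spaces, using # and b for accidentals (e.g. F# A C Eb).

In Gb major, the fourth degree is Cb, and the diatonic chord built there is a major triad.
That chord is spelled Cb-Eb-Gb.
The figured bass 64 indicates second inversion, placing the fifth (Gb) in the bass: Gb-Cb-Eb.

Gb Cb Eb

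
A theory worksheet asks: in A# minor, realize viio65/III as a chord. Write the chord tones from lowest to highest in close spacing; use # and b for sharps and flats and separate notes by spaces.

D# F# A B#

viio65/III is a secondary leading-tone chord. The target III is C# in A# minor; the applied chord is rooted a semitone below, on B#.
Building a fully diminished seventh chord on B# gives B#-D#-F#-A.
With the 65 figure the chord is in first inversion; from the bass D# upward in close position it reads D#-F#-A-B#.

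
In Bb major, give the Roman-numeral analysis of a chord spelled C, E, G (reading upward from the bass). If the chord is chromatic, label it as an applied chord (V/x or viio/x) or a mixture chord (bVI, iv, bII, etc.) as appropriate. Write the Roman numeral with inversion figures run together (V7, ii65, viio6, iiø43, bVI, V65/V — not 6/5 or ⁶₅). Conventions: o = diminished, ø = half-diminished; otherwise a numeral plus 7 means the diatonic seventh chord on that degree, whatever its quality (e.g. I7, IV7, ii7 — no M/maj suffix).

V/V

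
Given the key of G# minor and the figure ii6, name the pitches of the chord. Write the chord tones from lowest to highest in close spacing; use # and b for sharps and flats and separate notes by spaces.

Scale degree 2 in G# minor is A#; here the chord built on it is altered to a minor triad. ii6 is the minor supertonic, borrowed from the parallel major (the Dorian ii).
So the chord is A#-C#-E#.
With the 6 figure the chord is in first inversion; from the bass C# upward in close position it reads C#-E#-A#.

C# E# A#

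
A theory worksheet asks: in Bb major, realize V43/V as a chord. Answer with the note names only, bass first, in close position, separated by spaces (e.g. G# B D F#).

G Bb C E

The slash means an applied dominant: we want the dominant of V. In Bb major, V is F major, and its dominant is built on C.
Building a dominant seventh chord on C gives C-E-G-Bb.
The figured bass 43 indicates second inversion, placing the fifth (G) in the bass: G-Bb-C-E.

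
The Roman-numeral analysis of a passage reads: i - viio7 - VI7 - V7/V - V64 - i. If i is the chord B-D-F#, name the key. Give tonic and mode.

B minor

i is given as B-D-F# — a minor triad with root B.
If B is scale degree 1 and the mode makes that degree carry a minor triad, the tonic is B and the mode is minor.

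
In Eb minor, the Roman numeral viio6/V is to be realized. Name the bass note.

The applied chord viio6/V is rooted on A: A-C-Eb.
The figure 6 means first inversion — the third is in the bass.

C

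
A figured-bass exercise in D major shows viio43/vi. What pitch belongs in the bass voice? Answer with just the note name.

The applied chord viio43/vi is rooted on A#: A#-C#-E-G.
The figure 43 means second inversion — the fifth is in the bass.

E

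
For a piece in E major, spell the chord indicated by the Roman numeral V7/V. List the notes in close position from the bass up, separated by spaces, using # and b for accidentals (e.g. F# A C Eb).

F# A# C# E

V7/V is a secondary dominant — the dominant seventh of V. V in E major is B, so the applied chord's root is F#, a perfect fifth above.
Building a dominant seventh chord on F# gives F#-A#-C#-E.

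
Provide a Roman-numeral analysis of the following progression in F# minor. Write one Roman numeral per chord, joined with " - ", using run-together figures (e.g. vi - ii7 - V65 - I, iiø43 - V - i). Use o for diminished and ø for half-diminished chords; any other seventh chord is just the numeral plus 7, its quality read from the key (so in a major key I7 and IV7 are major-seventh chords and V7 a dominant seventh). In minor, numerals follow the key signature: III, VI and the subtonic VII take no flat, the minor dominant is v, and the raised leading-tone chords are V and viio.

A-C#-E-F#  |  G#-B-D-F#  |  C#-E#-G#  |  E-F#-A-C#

i65 - iiø7 - V - i42

A-C#-E-F#: root F# is the tonic; minor seventh chord there is i65.
G#-B-D-F# has root G#, degree 2 in F# minor, so iiø7.
C#-E#-G# has root C#, degree 5 in F# minor, so V.
E-F#-A-C#: root F# is the tonic; minor seventh chord there is i42.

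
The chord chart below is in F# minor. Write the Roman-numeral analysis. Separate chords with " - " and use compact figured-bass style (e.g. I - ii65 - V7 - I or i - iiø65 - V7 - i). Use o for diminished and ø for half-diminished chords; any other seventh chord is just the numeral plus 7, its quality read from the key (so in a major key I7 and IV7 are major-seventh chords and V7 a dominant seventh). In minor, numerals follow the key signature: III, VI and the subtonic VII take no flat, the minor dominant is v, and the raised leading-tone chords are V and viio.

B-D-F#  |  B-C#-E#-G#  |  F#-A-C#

iv - V42 - i

B-D-F#: minor triad on B = scale degree 4 → iv.
B-C#-E#-G#: root C# is the dominant; dominant seventh chord there is V42.
F#-A-C#: minor triad on F# = scale degree 1 → i.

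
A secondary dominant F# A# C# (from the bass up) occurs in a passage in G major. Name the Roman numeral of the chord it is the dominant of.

The chord is a major triad on F#.
A dominant resolves down a perfect fifth: F# → B. In G major, B is scale degree 3, i.e. iii.

iii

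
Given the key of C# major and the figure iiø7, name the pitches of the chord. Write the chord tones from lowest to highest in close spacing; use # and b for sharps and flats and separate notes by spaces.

iiø7 is the half-diminished supertonic seventh, borrowed from the parallel minor. In C# major that root is D#.
So the chord is D#-F#-A-C#, a half-diminished seventh chord.

D# F# A C#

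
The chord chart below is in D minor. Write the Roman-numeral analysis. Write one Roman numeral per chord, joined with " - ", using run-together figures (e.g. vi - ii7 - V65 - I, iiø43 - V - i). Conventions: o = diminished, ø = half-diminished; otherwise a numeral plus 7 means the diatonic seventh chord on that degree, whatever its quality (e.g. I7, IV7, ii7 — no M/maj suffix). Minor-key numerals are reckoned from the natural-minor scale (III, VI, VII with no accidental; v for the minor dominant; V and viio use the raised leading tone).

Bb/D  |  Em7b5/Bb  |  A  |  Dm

VI6 - iiø43 - V - i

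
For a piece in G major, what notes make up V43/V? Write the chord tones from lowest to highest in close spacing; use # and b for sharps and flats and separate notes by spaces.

V43/V is a secondary dominant — the dominant seventh of V. V in G major is D, so the applied chord's root is A, a perfect fifth above.
Building a dominant seventh chord on A gives A-C#-E-G.
With the 43 figure the chord is in second inversion; from the bass E upward in close position it reads E-G-A-C#.

E G A C#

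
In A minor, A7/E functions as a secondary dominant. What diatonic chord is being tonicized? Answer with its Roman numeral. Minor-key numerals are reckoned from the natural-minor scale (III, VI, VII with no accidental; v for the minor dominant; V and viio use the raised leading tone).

iv

The chord is a dominant seventh chord on A.
A dominant resolves down a perfect fifth: A → D. In A minor, D is scale degree 4, i.e. iv.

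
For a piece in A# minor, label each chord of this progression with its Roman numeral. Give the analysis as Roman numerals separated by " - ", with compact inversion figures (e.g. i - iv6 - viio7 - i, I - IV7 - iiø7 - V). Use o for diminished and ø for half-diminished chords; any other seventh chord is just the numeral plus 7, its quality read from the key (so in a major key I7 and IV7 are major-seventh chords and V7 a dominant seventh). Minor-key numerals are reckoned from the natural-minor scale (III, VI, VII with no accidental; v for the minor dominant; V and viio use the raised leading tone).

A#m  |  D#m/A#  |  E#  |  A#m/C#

i - iv64 - V - i6

A#m: minor triad on A# = scale degree 1 → i.
D#m/A# has root D#, degree 4 in A# minor, so iv64.
E# has root E#, degree 5 in A# minor, so V.
A#m/C# has root A#, degree 1 in A# minor, so i6.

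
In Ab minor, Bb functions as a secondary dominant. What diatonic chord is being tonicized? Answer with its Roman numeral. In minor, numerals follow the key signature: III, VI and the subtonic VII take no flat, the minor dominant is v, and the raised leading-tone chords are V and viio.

V

The chord is a major triad on Bb.
A dominant resolves down a perfect fifth: Bb → Eb. In Ab minor, Eb is scale degree 5, i.e. V.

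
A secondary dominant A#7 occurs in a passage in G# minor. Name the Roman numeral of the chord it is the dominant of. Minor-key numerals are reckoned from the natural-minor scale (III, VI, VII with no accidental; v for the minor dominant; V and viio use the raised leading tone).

V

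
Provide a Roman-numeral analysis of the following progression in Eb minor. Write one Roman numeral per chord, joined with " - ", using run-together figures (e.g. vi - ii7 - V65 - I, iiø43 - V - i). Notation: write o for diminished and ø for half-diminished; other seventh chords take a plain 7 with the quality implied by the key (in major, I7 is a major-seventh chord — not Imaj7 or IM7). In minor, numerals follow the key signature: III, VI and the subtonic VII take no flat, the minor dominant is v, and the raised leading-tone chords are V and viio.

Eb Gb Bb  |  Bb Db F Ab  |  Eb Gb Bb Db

Eb-Gb-Bb has root Eb, degree 1 in Eb minor, so i.
Bb-Db-F-Ab has root Bb, degree 5 in Eb minor, so v7.
Eb-Gb-Bb-Db has root Eb, degree 1 in Eb minor, so i7.

i - v7 - i7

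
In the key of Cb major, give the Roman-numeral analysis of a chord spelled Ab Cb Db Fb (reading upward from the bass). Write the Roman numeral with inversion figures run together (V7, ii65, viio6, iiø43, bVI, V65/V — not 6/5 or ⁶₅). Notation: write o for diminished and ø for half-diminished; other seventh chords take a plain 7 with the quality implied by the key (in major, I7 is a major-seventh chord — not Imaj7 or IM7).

The pitches Db-Fb-Ab-Cb form a minor seventh chord rooted on Db.
In Cb major, Db is the supertonic; the diatonic minor seventh chord there is ii7.
With Ab in the bass the chord is in second inversion, so the figured bass is 43.

ii43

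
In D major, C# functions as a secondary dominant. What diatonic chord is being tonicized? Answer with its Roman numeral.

The chord is a major triad on C#.
A dominant resolves down a perfect fifth: C# → F#. In D major, F# is scale degree 3, i.e. iii.

iii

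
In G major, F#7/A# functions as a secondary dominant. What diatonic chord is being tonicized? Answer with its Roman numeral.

iii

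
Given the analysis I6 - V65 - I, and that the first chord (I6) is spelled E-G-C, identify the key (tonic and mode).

The chord C/E is a major triad rooted on C; its label is I6.
If C is scale degree 1 and the mode makes that degree carry a major triad, the tonic is C and the mode is major.

C major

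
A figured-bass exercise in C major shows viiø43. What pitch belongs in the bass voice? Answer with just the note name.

F

viiø in C major has root B; the chord is B-D-F-A.
The figure 43 means second inversion — the fifth is in the bass.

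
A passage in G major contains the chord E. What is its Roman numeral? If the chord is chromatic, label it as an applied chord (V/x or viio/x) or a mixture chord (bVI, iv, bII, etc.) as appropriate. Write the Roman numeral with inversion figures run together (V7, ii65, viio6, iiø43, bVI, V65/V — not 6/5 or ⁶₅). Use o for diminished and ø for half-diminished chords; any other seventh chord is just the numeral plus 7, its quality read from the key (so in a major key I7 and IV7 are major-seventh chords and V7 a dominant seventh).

V/ii

Stacked in thirds the chord is E-G#-B: a major triad on E.
E is not a diatonic chord root with this quality in G major, but it lies a perfect fifth above A (ii), so the chord functions as an applied dominant of ii.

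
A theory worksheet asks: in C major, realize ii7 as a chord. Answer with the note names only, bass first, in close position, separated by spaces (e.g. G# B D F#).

D F A C

In C major, the supertonic is D, and the diatonic chord built there is a minor seventh chord.
Stacking thirds from D gives D-F-A-C.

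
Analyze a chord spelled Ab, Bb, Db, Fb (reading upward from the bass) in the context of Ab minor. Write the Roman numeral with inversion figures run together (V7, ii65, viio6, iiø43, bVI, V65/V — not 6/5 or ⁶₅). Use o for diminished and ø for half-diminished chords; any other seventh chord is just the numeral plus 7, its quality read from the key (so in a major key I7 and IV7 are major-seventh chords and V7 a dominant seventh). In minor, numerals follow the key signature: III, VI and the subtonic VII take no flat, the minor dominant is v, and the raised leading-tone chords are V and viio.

iiø42

Stacked in thirds the chord is Bb-Db-Fb-Ab: a half-diminished seventh chord on Bb.
In Ab minor, Bb is the supertonic; the diatonic half-diminished seventh chord there is iiø7.
With Ab in the bass the chord is in third inversion, so the figured bass is 42.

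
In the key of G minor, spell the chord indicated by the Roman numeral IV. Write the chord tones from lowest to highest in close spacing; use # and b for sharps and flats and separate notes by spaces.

C E G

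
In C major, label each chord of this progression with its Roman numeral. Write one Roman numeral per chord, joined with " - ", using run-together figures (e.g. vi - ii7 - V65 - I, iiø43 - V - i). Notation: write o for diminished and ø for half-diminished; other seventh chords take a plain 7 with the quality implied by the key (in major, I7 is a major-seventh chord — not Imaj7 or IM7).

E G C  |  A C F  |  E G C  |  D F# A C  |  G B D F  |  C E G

I6 - IV6 - I6 - V7/V - V7 - I

E-G-C: root C is the tonic; major triad there is I6.
A-C-F: root F is the subdominant; major triad there is IV6.
E-G-C: major triad on C = scale degree 1 → I6.
D-F#-A-C is the secondary dominant of V (dominant seventh chord on D): V7/V.
G-B-D-F has root G, degree 5 in C major, so V7.
C-E-G: root C is the tonic; major triad there is I.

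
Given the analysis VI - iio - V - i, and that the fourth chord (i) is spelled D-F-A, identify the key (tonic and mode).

The chord Dm is a minor triad rooted on D; its label is i.
If D is scale degree 1 and the mode makes that degree carry a minor triad, the tonic is D and the mode is minor.

D minor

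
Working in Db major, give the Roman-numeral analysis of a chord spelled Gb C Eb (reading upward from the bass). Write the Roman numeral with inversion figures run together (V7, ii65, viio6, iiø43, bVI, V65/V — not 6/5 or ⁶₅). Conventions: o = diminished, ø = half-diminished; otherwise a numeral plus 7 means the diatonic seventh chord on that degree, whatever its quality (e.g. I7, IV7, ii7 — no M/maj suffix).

viio64

The pitches C-Eb-Gb form a diminished triad rooted on C.
C is scale degree 7 in Db major, and a diminished triad on that degree is written viio.
With Gb in the bass the chord is in second inversion, so the figured bass is 64.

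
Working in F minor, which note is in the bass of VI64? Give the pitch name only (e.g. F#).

VI in F minor has root Db; the chord is Db-F-Ab.
The figure 64 means second inversion — the fifth is in the bass.

Ab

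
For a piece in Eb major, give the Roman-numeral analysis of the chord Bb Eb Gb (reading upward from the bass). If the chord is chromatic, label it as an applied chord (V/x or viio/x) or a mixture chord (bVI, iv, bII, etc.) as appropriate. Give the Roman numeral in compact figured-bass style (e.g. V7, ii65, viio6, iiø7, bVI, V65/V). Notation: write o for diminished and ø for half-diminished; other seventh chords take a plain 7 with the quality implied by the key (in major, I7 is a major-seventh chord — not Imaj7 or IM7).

i64

Stacked in thirds the chord is Eb-Gb-Bb: a minor triad on Eb.
Eb is the first degree of Eb major. This is the minor tonic, borrowed from the parallel minor.
With Bb in the bass the chord is in second inversion, so the figured bass is 64.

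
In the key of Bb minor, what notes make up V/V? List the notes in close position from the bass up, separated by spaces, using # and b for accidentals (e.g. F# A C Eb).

V/V is a secondary dominant — the dominant triad of V. V in Bb minor is F, so the applied chord's root is C, a perfect fifth above.
Building a major triad on C gives C-E-G.

C E G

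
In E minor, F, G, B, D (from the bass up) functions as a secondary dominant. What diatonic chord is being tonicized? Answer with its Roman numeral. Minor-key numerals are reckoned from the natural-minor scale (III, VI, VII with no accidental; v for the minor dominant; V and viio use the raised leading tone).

VI

The chord is a dominant seventh chord on G.
A dominant resolves down a perfect fifth: G → C. In E minor, C is scale degree 6, i.e. VI.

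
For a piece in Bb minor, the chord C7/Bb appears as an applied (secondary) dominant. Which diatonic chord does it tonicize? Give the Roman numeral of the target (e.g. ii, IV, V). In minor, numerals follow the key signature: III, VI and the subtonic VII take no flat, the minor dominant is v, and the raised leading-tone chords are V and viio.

V

The chord is a dominant seventh chord on C.
A dominant resolves down a perfect fifth: C → F. In Bb minor, F is scale degree 5, i.e. V.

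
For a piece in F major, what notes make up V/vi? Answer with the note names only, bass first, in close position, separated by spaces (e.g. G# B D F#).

A C# E

The slash means an applied dominant: we want the dominant of vi. In F major, vi is D minor, and its dominant is built on A.
Building a major triad on A gives A-C#-E.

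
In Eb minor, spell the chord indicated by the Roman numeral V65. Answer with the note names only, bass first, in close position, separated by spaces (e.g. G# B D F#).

D F Ab Bb

In Eb minor, the dominant is Bb. The dominant is major (leading tone raised), so V is a dominant seventh chord.
That chord is spelled Bb-D-F-Ab.
With the 65 figure the chord is in first inversion; from the bass D upward in close position it reads D-F-Ab-Bb.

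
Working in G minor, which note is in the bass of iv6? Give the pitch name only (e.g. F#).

Eb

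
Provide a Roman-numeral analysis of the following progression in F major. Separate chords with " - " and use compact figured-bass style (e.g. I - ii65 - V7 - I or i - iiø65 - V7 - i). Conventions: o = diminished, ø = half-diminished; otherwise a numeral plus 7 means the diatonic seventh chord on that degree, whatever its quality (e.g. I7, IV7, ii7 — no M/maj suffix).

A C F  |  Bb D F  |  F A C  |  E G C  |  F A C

A-C-F: major triad on F = scale degree 1 → I6.
Bb-D-F: major triad on Bb = scale degree 4 → IV.
F-A-C: root F is the tonic; major triad there is I.
E-G-C: root C is the dominant; major triad there is V6.
F-A-C has root F, degree 1 in F major, so I.

I6 - IV - I - V6 - I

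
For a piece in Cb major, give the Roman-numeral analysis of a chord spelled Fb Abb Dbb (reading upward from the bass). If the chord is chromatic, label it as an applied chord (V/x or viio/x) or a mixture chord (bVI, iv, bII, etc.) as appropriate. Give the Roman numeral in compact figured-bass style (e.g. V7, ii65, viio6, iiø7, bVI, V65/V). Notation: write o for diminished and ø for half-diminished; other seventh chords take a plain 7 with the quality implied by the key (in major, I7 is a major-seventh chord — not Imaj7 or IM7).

bII6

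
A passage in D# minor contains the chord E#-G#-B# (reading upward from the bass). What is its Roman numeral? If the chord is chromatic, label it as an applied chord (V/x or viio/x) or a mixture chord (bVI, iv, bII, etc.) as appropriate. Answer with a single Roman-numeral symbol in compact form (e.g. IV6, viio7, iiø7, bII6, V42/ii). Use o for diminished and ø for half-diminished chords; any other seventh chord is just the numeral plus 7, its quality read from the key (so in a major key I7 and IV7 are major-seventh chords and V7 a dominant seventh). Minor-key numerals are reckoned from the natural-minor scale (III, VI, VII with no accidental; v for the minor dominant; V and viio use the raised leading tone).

ii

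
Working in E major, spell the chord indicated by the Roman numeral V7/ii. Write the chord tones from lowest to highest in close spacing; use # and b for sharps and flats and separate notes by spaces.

V7/ii is a secondary dominant — the dominant seventh of ii. ii in E major is F#, so the applied chord's root is C#, a perfect fifth above.
Building a dominant seventh chord on C# gives C#-E#-G#-B.

C# E# G# B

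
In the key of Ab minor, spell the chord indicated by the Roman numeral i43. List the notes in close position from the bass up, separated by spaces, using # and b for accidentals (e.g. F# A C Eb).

Eb Gb Ab Cb

In Ab minor, the tonic is Ab, and the diatonic chord built there is a minor seventh chord.
Stacking thirds from Ab gives Ab-Cb-Eb-Gb.
The figured bass 43 indicates second inversion, placing the fifth (Eb) in the bass: Eb-Gb-Ab-Cb.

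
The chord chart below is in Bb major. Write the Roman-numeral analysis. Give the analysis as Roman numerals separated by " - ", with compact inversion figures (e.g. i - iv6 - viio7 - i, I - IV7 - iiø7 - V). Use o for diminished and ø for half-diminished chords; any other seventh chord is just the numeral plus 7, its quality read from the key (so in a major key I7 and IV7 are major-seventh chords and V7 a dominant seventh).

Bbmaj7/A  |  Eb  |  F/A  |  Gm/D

I42 - IV - V6 - vi64

Bbmaj7/A: major seventh chord on Bb = scale degree 1 → I42.
Eb has root Eb, degree 4 in Bb major, so IV.
F/A: root F is the dominant; major triad there is V6.
Gm/D: root G is the submediant; minor triad there is vi64.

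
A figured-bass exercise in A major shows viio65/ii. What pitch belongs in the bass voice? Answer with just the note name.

C#

The applied chord viio65/ii is rooted on A#: A#-C#-E-G.
The figure 65 means first inversion — the third is in the bass.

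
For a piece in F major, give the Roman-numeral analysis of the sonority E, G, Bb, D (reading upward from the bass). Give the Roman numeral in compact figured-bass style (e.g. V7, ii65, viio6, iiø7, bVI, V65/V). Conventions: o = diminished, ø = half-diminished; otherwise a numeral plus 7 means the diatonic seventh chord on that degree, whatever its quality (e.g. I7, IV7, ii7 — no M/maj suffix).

The pitches E-G-Bb-D form a half-diminished seventh chord rooted on E.
E is scale degree 7 in F major, and a half-diminished seventh chord on that degree is written viiø7.

viiø7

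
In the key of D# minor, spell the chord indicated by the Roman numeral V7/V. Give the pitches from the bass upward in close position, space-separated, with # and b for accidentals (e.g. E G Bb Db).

V7/V is a secondary dominant — the dominant seventh of V. V in D# minor is A#, so the applied chord's root is E#, a perfect fifth above.
Building a dominant seventh chord on E# gives E#-G##-B#-D#.

E# G## B# D#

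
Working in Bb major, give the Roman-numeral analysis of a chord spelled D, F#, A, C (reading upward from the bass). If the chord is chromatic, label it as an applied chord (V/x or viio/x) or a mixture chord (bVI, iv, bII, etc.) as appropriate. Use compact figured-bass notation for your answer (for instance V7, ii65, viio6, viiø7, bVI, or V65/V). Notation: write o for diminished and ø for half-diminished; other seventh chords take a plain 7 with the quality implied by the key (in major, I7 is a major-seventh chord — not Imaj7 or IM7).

V7/vi

The pitches D-F#-A-C form a dominant seventh chord rooted on D.
D is not a diatonic chord root with this quality in Bb major, but it lies a perfect fifth above G (vi), so the chord functions as an applied dominant of vi.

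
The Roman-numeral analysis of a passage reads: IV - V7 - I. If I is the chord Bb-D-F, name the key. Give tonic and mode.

Bb major

The chord Bb is a major triad rooted on Bb; its label is I.
If Bb is scale degree 1 and the mode makes that degree carry a major triad, the tonic is Bb and the mode is major.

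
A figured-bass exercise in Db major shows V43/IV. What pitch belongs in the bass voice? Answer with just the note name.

Ab

The applied chord V43/IV is rooted on Db: Db-F-Ab-Cb.
The figure 43 means second inversion — the fifth is in the bass.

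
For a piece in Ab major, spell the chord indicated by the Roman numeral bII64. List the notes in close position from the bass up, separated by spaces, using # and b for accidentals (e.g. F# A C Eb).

Fb Bbb Db

bII64 is the Neapolitan chord — a major triad on the lowered second degree. In Ab major that root is Bbb.
So the chord is Bbb-Db-Fb.
The figured bass 64 indicates second inversion, placing the fifth (Fb) in the bass: Fb-Bbb-Db.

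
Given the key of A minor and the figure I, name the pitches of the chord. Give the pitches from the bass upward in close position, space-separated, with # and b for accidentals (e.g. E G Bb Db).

A C# E

Scale degree 1 in A minor is A; here the chord built on it is altered to a major triad. I is the major tonic (Picardy third), borrowed from the parallel major.
So the chord is A-C#-E.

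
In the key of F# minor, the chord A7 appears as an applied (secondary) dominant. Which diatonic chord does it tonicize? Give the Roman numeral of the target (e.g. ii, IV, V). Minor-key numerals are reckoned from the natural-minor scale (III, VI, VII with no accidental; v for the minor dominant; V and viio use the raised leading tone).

VI

The chord is a dominant seventh chord on A.
A dominant resolves down a perfect fifth: A → D. In F# minor, D is scale degree 6, i.e. VI.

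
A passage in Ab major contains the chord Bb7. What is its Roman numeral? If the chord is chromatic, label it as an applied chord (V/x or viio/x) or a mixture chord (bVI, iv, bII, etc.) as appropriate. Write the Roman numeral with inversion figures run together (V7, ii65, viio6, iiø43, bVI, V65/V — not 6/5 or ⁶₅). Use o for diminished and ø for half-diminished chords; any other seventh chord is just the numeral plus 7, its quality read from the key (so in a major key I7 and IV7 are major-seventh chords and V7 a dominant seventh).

Stacked in thirds the chord is Bb-D-F-Ab: a dominant seventh chord on Bb.
Bb is not a diatonic chord root with this quality in Ab major, but it lies a perfect fifth above Eb (V), so the chord functions as an applied dominant of V.

V7/V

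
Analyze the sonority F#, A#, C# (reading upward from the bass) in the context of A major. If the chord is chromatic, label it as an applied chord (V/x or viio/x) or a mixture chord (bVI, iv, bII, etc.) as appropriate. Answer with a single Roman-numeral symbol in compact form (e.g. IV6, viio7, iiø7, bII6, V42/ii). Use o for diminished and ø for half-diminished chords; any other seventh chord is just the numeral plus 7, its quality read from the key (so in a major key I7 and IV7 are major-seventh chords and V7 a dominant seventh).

V/ii

Stacked in thirds the chord is F#-A#-C#: a major triad on F#.
F# is not a diatonic chord root with this quality in A major, but it lies a perfect fifth above B (ii), so the chord functions as an applied dominant of ii.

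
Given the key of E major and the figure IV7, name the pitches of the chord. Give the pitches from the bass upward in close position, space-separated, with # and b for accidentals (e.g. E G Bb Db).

The numeral's case and figure indicate a major seventh chord. In E major its root, the subdominant, is A.
Stacking thirds from A gives A-C#-E-G#.

A C# E G#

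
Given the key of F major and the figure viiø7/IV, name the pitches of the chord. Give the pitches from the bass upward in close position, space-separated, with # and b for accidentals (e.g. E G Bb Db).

A C Eb G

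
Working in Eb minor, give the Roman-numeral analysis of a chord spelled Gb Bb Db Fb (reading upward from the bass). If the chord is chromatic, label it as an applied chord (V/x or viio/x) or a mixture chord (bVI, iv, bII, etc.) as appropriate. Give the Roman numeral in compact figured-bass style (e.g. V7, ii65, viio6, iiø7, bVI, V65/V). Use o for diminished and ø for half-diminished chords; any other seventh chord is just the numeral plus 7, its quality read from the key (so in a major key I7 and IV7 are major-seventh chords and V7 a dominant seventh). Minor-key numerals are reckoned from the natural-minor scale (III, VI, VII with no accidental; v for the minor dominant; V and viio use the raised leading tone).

V7/VI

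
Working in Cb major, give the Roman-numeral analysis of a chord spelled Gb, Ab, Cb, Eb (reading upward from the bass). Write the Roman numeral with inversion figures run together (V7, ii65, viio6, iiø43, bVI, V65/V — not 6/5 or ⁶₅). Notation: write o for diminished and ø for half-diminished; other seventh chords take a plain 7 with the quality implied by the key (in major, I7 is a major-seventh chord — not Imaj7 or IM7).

vi42

Stacked in thirds the chord is Ab-Cb-Eb-Gb: a minor seventh chord on Ab.
In Cb major, Ab is the submediant; the diatonic minor seventh chord there is vi7.
With Gb in the bass the chord is in third inversion, so the figured bass is 42.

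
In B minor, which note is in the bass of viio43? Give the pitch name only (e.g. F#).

E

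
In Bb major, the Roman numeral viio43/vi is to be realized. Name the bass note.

C

The applied chord viio43/vi is rooted on F#: F#-A-C-Eb.
The figure 43 means second inversion — the fifth is in the bass.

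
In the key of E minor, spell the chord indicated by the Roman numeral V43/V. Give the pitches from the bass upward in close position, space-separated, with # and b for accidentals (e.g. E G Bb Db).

C# E F# A#

The slash means an applied dominant: we want the dominant of V. In E minor, V is B major, and its dominant is built on F#.
Building a dominant seventh chord on F# gives F#-A#-C#-E.
The figured bass 43 indicates second inversion, placing the fifth (C#) in the bass: C#-E-F#-A#.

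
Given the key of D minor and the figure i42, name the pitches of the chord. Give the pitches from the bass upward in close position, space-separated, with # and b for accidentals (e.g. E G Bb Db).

C D F A

The numeral's case and figure indicate a minor seventh chord. In D minor its root, scale degree 1, is D.
That chord is spelled D-F-A-C.
With the 42 figure the chord is in third inversion; from the bass C upward in close position it reads C-D-F-A.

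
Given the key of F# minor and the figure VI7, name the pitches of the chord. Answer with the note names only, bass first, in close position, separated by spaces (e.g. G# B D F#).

In F# minor, scale degree 6 is D, and the diatonic chord built there is a major seventh chord.
Stacking thirds from D gives D-F#-A-C#.

D F# A C#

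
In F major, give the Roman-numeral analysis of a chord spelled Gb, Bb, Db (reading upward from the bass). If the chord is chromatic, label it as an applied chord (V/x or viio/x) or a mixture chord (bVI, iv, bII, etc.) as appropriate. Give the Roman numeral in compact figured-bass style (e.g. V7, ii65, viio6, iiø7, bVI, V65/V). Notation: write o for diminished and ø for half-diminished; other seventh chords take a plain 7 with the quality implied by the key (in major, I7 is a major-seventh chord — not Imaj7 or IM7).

Stacked in thirds the chord is Gb-Bb-Db: a major triad on Gb.
Gb is the lowered second degree of F major (diatonic 2 would be G). This is the Neapolitan chord — a major triad on the lowered second degree.

bII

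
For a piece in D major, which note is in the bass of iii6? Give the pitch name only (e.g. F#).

A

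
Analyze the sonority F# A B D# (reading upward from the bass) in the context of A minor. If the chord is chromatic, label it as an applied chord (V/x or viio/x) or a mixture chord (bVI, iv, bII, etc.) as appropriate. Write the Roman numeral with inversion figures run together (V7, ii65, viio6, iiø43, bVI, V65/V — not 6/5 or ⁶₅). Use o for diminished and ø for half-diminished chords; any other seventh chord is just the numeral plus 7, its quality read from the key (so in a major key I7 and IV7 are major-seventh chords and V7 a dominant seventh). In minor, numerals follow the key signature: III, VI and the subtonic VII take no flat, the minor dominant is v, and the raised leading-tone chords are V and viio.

V43/V

The pitches B-D#-F#-A form a dominant seventh chord rooted on B.
B is not a diatonic chord root with this quality in A minor, but it lies a perfect fifth above E (V), so the chord functions as an applied dominant of V.
With F# in the bass the chord is in second inversion, so the figured bass is 43.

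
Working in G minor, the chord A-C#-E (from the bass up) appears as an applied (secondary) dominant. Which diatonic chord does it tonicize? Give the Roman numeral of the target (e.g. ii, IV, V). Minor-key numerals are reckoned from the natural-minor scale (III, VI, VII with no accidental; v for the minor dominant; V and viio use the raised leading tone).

The chord is a major triad on A.
A dominant resolves down a perfect fifth: A → D. In G minor, D is scale degree 5, i.e. V.

V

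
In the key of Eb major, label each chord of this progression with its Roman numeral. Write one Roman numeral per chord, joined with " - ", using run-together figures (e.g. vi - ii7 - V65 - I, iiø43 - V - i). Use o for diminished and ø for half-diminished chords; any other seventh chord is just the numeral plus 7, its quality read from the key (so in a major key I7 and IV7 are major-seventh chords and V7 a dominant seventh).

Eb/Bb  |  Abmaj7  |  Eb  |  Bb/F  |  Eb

Eb/Bb has root Eb, degree 1 in Eb major, so I64.
Abmaj7 has root Ab, degree 4 in Eb major, so IV7.
Eb: major triad on Eb = scale degree 1 → I.
Bb/F: major triad on Bb = scale degree 5 → V64.
Eb has root Eb, degree 1 in Eb major, so I.

I64 - IV7 - I - V64 - I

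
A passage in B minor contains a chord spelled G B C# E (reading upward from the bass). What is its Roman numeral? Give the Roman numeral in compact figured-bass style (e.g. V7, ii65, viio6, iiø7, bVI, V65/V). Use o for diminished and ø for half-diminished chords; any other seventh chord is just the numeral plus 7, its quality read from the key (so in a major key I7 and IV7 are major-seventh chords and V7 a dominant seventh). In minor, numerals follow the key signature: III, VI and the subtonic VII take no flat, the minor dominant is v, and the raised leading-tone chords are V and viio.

Stacked in thirds the chord is C#-E-G-B: a half-diminished seventh chord on C#.
C# is scale degree 2 in B minor, and a half-diminished seventh chord on that degree is written iiø7.
With G in the bass the chord is in second inversion, so the figured bass is 43.

iiø43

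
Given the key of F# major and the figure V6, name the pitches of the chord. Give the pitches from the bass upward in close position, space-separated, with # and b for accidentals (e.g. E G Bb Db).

In F# major, scale degree 5 is C#, and the diatonic chord built there is a major triad.
That chord is spelled C#-E#-G#.
The figured bass 6 indicates first inversion, placing the third (E#) in the bass: E#-G#-C#.

E# G# C#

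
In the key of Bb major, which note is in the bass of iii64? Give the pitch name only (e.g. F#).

A

iii in Bb major has root D; the chord is D-F-A.
The figure 64 means second inversion — the fifth is in the bass.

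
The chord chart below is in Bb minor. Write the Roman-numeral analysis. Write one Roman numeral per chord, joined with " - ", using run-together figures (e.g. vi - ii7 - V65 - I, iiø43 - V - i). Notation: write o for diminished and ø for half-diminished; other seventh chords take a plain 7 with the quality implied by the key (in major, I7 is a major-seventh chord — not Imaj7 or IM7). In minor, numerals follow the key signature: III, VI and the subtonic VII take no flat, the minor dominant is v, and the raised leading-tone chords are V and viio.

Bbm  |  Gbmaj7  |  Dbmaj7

i - VI7 - III7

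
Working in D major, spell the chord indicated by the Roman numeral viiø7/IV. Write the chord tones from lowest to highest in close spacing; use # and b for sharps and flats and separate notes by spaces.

The slash marks an applied leading-tone chord: viio of IV. In D major, IV is G, so the leading tone to it is F#, a half step below.
Building a half-diminished seventh chord on F# gives F#-A-C-E.

F# A C E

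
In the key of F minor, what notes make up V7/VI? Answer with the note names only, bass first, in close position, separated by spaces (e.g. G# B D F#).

Ab C Eb Gb

V7/VI is a secondary dominant — the dominant seventh of VI. VI in F minor is Db, so the applied chord's root is Ab, a perfect fifth above.
Building a dominant seventh chord on Ab gives Ab-C-Eb-Gb.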